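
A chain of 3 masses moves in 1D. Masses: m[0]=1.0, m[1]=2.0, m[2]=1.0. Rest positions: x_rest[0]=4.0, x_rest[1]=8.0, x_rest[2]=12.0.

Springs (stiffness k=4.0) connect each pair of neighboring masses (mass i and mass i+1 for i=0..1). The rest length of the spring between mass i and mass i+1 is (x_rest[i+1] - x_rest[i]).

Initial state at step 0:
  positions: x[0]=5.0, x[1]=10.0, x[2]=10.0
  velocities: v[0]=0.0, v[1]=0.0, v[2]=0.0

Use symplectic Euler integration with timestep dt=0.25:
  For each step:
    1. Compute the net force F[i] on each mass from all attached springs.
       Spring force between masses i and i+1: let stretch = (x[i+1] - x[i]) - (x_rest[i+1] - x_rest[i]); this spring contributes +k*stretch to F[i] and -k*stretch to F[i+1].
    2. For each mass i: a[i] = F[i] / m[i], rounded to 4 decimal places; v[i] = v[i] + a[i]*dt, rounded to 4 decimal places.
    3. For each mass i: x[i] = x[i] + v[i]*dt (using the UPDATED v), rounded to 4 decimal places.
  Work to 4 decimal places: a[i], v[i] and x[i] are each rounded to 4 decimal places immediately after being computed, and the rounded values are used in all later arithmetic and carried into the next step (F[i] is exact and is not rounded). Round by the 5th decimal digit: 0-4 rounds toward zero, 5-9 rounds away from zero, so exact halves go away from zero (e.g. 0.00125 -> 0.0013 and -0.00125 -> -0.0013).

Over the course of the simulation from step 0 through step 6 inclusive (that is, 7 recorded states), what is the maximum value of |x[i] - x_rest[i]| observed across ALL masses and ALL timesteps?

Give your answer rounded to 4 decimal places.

Step 0: x=[5.0000 10.0000 10.0000] v=[0.0000 0.0000 0.0000]
Step 1: x=[5.2500 9.3750 11.0000] v=[1.0000 -2.5000 4.0000]
Step 2: x=[5.5313 8.4375 12.5938] v=[1.1250 -3.7500 6.3750]
Step 3: x=[5.5391 7.6563 14.1485] v=[0.0312 -3.1250 6.2187]
Step 4: x=[5.0762 7.4219 15.0801] v=[-1.8516 -0.9375 3.7265]
Step 5: x=[4.1997 7.8516 15.0972] v=[-3.5059 1.7188 0.0683]
Step 6: x=[3.2362 8.7305 14.3029] v=[-3.8540 3.5157 -3.1773]
Max displacement = 3.0972

Answer: 3.0972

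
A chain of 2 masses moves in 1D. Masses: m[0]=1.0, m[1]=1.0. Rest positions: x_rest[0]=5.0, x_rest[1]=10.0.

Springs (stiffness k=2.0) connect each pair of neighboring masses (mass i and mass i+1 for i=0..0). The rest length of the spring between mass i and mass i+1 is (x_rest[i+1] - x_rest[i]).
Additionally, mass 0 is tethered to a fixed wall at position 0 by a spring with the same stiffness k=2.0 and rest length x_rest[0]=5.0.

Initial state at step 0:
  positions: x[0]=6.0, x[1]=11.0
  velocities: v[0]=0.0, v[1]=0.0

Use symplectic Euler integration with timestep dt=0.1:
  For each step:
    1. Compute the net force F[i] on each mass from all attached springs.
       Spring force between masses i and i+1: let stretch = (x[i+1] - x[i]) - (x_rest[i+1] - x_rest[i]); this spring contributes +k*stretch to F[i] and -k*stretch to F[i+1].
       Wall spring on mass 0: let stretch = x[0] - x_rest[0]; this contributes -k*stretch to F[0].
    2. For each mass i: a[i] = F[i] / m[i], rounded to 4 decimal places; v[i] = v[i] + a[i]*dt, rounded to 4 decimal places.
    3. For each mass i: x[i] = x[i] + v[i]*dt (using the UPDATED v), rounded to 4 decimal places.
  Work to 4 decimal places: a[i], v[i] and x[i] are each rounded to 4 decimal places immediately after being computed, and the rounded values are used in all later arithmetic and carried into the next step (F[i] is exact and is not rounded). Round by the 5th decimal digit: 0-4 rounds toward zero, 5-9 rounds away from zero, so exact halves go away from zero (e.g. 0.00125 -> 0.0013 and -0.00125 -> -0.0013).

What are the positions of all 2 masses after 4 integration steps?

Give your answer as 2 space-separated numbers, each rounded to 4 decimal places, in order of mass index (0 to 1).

Step 0: x=[6.0000 11.0000] v=[0.0000 0.0000]
Step 1: x=[5.9800 11.0000] v=[-0.2000 0.0000]
Step 2: x=[5.9408 10.9996] v=[-0.3920 -0.0040]
Step 3: x=[5.8840 10.9980] v=[-0.5684 -0.0158]
Step 4: x=[5.8118 10.9941] v=[-0.7224 -0.0386]

Answer: 5.8118 10.9941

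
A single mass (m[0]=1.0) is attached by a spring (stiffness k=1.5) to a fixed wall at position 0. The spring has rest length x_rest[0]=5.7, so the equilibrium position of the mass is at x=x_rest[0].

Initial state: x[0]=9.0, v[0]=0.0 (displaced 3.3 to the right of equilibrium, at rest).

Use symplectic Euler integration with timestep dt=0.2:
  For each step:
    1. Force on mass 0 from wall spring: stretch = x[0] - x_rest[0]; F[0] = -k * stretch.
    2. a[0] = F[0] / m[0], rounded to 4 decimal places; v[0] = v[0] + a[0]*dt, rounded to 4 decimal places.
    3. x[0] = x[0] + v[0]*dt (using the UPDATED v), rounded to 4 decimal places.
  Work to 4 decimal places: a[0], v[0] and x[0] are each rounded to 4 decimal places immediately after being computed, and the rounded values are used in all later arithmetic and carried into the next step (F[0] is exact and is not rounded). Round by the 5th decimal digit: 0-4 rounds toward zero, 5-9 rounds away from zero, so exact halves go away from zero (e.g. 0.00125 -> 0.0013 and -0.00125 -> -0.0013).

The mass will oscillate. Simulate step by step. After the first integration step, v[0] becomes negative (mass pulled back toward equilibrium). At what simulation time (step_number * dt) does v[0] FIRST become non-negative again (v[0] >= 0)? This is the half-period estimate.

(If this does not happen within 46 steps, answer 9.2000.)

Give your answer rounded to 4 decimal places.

Answer: 2.6000

Derivation:
Step 0: x=[9.0000] v=[0.0000]
Step 1: x=[8.8020] v=[-0.9900]
Step 2: x=[8.4179] v=[-1.9206]
Step 3: x=[7.8707] v=[-2.7360]
Step 4: x=[7.1933] v=[-3.3872]
Step 5: x=[6.4263] v=[-3.8352]
Step 6: x=[5.6157] v=[-4.0531]
Step 7: x=[4.8101] v=[-4.0278]
Step 8: x=[4.0579] v=[-3.7608]
Step 9: x=[3.4043] v=[-3.2682]
Step 10: x=[2.8884] v=[-2.5795]
Step 11: x=[2.5412] v=[-1.7360]
Step 12: x=[2.3835] v=[-0.7884]
Step 13: x=[2.4248] v=[0.2066]
First v>=0 after going negative at step 13, time=2.6000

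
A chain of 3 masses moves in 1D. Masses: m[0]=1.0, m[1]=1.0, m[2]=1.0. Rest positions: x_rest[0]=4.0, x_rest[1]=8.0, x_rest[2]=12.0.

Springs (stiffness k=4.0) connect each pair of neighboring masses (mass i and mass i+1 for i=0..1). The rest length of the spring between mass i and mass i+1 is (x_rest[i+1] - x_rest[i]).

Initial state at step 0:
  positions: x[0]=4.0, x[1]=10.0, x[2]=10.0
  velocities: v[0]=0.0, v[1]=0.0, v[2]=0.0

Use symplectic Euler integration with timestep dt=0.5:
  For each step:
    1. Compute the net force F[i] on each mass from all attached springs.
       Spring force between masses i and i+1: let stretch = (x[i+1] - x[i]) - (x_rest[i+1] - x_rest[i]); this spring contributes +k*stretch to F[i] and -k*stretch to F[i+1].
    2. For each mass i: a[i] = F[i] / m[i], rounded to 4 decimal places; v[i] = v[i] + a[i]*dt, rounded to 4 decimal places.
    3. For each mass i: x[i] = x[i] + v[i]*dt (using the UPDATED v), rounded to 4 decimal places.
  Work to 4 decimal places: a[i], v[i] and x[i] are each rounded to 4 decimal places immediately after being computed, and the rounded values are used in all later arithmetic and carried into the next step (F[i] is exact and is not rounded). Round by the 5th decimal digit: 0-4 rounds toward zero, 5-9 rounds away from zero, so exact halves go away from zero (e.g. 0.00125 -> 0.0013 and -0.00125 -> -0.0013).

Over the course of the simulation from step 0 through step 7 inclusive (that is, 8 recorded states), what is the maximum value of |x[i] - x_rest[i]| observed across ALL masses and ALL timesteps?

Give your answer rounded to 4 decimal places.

Answer: 4.0000

Derivation:
Step 0: x=[4.0000 10.0000 10.0000] v=[0.0000 0.0000 0.0000]
Step 1: x=[6.0000 4.0000 14.0000] v=[4.0000 -12.0000 8.0000]
Step 2: x=[2.0000 10.0000 12.0000] v=[-8.0000 12.0000 -4.0000]
Step 3: x=[2.0000 10.0000 12.0000] v=[0.0000 0.0000 0.0000]
Step 4: x=[6.0000 4.0000 14.0000] v=[8.0000 -12.0000 4.0000]
Step 5: x=[4.0000 10.0000 10.0000] v=[-4.0000 12.0000 -8.0000]
Step 6: x=[4.0000 10.0000 10.0000] v=[0.0000 0.0000 0.0000]
Step 7: x=[6.0000 4.0000 14.0000] v=[4.0000 -12.0000 8.0000]
Max displacement = 4.0000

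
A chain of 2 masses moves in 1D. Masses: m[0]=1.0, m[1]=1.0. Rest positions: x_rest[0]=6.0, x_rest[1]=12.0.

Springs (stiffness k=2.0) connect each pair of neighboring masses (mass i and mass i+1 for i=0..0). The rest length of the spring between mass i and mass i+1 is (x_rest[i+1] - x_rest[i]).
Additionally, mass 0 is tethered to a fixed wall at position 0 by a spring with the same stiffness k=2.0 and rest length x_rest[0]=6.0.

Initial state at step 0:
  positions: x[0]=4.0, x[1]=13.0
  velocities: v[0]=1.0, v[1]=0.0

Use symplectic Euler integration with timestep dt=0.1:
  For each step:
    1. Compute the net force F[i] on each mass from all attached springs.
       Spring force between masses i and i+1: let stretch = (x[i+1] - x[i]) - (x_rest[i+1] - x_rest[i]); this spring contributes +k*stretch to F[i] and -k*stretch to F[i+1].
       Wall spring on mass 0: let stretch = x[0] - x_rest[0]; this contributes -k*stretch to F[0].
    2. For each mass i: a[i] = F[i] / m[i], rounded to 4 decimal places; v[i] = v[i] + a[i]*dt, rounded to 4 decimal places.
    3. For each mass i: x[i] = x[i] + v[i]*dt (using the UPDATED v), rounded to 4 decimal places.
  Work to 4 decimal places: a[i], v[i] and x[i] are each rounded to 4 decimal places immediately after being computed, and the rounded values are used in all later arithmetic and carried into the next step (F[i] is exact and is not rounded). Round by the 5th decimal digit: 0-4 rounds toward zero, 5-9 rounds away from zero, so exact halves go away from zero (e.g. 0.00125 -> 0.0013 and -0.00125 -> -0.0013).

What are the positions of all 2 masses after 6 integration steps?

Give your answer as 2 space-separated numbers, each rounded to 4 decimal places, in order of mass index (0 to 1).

Step 0: x=[4.0000 13.0000] v=[1.0000 0.0000]
Step 1: x=[4.2000 12.9400] v=[2.0000 -0.6000]
Step 2: x=[4.4908 12.8252] v=[2.9080 -1.1480]
Step 3: x=[4.8585 12.6637] v=[3.6767 -1.6149]
Step 4: x=[5.2851 12.4661] v=[4.2660 -1.9759]
Step 5: x=[5.7496 12.2449] v=[4.6452 -2.2121]
Step 6: x=[6.2290 12.0138] v=[4.7943 -2.3112]

Answer: 6.2290 12.0138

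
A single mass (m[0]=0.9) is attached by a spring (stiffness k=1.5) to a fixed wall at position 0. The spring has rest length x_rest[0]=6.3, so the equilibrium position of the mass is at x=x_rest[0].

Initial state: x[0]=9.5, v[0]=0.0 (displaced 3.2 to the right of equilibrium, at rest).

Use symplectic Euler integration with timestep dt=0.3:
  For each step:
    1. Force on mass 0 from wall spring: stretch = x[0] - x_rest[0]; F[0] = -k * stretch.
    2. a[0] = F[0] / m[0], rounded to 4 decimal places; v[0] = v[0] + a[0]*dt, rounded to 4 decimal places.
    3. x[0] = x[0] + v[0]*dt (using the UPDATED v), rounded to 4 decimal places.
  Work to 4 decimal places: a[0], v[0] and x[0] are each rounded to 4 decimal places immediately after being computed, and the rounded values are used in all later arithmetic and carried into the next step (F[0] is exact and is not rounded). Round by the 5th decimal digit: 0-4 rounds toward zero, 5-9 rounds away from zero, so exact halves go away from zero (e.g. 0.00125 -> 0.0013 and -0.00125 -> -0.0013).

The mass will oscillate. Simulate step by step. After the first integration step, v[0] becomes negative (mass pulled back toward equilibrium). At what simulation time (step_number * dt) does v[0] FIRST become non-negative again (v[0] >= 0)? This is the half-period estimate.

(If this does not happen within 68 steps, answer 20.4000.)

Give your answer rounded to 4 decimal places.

Step 0: x=[9.5000] v=[0.0000]
Step 1: x=[9.0200] v=[-1.6000]
Step 2: x=[8.1320] v=[-2.9600]
Step 3: x=[6.9692] v=[-3.8760]
Step 4: x=[5.7060] v=[-4.2106]
Step 5: x=[4.5319] v=[-3.9136]
Step 6: x=[3.6230] v=[-3.0296]
Step 7: x=[3.1157] v=[-1.6911]
Step 8: x=[3.0860] v=[-0.0989]
Step 9: x=[3.5384] v=[1.5081]
First v>=0 after going negative at step 9, time=2.7000

Answer: 2.7000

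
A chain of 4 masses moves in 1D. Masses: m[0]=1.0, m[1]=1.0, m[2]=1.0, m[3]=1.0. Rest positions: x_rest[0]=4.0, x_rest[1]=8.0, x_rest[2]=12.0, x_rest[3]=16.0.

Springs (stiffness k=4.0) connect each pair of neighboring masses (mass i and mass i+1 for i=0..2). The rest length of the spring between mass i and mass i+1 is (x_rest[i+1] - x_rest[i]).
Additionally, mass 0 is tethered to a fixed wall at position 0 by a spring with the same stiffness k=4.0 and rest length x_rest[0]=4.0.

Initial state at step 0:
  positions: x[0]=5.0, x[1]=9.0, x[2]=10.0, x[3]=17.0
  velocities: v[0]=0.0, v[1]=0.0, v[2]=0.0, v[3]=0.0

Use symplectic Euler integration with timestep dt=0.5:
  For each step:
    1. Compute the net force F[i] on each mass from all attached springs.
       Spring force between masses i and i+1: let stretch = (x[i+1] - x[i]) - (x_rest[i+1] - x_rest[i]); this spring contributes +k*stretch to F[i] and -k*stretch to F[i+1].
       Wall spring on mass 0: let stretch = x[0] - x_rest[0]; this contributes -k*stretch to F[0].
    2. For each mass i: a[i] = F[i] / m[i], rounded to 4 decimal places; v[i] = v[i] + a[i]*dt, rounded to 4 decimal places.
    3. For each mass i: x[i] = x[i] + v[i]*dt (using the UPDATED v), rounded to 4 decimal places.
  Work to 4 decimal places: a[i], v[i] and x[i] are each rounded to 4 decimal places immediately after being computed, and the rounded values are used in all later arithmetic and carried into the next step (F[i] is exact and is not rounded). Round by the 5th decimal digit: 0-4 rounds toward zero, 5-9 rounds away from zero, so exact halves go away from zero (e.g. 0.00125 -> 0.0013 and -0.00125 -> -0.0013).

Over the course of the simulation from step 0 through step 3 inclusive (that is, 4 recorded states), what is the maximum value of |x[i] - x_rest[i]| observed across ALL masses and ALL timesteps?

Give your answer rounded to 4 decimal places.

Step 0: x=[5.0000 9.0000 10.0000 17.0000] v=[0.0000 0.0000 0.0000 0.0000]
Step 1: x=[4.0000 6.0000 16.0000 14.0000] v=[-2.0000 -6.0000 12.0000 -6.0000]
Step 2: x=[1.0000 11.0000 10.0000 17.0000] v=[-6.0000 10.0000 -12.0000 6.0000]
Step 3: x=[7.0000 5.0000 12.0000 17.0000] v=[12.0000 -12.0000 4.0000 0.0000]
Max displacement = 4.0000

Answer: 4.0000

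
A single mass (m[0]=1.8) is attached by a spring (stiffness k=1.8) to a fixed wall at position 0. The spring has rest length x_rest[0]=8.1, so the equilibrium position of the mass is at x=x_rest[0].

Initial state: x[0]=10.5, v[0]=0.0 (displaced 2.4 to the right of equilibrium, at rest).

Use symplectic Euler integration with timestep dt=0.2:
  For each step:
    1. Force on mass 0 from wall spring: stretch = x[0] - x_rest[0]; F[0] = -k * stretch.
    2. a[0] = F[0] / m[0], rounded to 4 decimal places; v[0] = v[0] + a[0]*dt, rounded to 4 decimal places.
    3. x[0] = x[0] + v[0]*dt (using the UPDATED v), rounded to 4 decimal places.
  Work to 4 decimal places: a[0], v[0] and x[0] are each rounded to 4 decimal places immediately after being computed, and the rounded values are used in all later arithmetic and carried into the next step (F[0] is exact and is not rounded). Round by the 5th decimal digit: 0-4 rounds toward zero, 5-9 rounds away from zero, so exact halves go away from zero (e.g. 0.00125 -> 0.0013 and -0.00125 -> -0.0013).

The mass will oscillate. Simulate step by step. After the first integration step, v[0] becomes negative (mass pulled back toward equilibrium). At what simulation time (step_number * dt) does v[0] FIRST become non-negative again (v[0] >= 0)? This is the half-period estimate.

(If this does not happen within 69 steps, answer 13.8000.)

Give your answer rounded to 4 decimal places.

Step 0: x=[10.5000] v=[0.0000]
Step 1: x=[10.4040] v=[-0.4800]
Step 2: x=[10.2158] v=[-0.9408]
Step 3: x=[9.9430] v=[-1.3640]
Step 4: x=[9.5965] v=[-1.7326]
Step 5: x=[9.1901] v=[-2.0319]
Step 6: x=[8.7401] v=[-2.2499]
Step 7: x=[8.2645] v=[-2.3779]
Step 8: x=[7.7823] v=[-2.4108]
Step 9: x=[7.3128] v=[-2.3473]
Step 10: x=[6.8748] v=[-2.1899]
Step 11: x=[6.4858] v=[-1.9449]
Step 12: x=[6.1614] v=[-1.6221]
Step 13: x=[5.9145] v=[-1.2344]
Step 14: x=[5.7550] v=[-0.7973]
Step 15: x=[5.6893] v=[-0.3283]
Step 16: x=[5.7201] v=[0.1538]
First v>=0 after going negative at step 16, time=3.2000

Answer: 3.2000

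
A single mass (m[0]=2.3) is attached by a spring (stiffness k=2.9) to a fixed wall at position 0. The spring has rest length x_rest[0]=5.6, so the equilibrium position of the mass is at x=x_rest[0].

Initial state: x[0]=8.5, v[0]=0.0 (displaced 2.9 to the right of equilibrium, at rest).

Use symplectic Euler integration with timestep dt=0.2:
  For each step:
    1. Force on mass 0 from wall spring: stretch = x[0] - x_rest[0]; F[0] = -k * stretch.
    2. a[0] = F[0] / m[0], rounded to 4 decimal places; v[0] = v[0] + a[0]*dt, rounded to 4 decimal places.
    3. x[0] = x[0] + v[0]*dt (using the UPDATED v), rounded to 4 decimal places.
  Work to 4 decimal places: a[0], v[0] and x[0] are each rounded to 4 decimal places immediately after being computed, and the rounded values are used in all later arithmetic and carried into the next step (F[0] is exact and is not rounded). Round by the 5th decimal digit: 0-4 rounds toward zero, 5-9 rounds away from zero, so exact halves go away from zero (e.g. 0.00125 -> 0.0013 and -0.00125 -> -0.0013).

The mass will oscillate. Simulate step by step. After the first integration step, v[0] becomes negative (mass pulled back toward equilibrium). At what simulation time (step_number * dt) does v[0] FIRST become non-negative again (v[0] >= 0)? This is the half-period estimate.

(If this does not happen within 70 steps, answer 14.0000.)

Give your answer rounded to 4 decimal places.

Step 0: x=[8.5000] v=[0.0000]
Step 1: x=[8.3537] v=[-0.7313]
Step 2: x=[8.0686] v=[-1.4257]
Step 3: x=[7.6590] v=[-2.0482]
Step 4: x=[7.1455] v=[-2.5674]
Step 5: x=[6.5541] v=[-2.9571]
Step 6: x=[5.9146] v=[-3.1977]
Step 7: x=[5.2592] v=[-3.2770]
Step 8: x=[4.6210] v=[-3.1911]
Step 9: x=[4.0322] v=[-2.9442]
Step 10: x=[3.5224] v=[-2.5488]
Step 11: x=[3.1174] v=[-2.0249]
Step 12: x=[2.8376] v=[-1.3989]
Step 13: x=[2.6971] v=[-0.7023]
Step 14: x=[2.7030] v=[0.0297]
First v>=0 after going negative at step 14, time=2.8000

Answer: 2.8000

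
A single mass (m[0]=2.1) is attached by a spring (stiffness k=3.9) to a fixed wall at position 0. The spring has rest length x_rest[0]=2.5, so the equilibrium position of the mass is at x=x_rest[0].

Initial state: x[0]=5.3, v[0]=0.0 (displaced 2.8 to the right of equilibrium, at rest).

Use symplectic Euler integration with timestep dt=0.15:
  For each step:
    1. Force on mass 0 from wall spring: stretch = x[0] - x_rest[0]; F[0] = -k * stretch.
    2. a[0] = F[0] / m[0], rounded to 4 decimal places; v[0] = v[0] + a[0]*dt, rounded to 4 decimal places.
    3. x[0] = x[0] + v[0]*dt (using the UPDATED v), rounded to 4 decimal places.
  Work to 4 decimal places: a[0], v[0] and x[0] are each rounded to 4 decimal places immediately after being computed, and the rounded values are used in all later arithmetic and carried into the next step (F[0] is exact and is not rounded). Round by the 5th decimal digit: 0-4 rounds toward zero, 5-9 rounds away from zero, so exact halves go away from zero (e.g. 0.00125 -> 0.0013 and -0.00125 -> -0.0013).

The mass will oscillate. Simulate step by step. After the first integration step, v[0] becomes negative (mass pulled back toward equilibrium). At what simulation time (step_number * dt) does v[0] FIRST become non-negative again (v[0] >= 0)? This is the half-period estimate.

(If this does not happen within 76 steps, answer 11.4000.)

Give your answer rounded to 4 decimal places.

Answer: 2.4000

Derivation:
Step 0: x=[5.3000] v=[0.0000]
Step 1: x=[5.1830] v=[-0.7800]
Step 2: x=[4.9539] v=[-1.5274]
Step 3: x=[4.6223] v=[-2.2110]
Step 4: x=[4.2020] v=[-2.8022]
Step 5: x=[3.7106] v=[-3.2763]
Step 6: x=[3.1686] v=[-3.6135]
Step 7: x=[2.5986] v=[-3.7998]
Step 8: x=[2.0245] v=[-3.8273]
Step 9: x=[1.4703] v=[-3.6948]
Step 10: x=[0.9591] v=[-3.4080]
Step 11: x=[0.5123] v=[-2.9787]
Step 12: x=[0.1486] v=[-2.4250]
Step 13: x=[-0.1169] v=[-1.7700]
Step 14: x=[-0.2731] v=[-1.0410]
Step 15: x=[-0.3134] v=[-0.2685]
Step 16: x=[-0.2361] v=[0.5152]
First v>=0 after going negative at step 16, time=2.4000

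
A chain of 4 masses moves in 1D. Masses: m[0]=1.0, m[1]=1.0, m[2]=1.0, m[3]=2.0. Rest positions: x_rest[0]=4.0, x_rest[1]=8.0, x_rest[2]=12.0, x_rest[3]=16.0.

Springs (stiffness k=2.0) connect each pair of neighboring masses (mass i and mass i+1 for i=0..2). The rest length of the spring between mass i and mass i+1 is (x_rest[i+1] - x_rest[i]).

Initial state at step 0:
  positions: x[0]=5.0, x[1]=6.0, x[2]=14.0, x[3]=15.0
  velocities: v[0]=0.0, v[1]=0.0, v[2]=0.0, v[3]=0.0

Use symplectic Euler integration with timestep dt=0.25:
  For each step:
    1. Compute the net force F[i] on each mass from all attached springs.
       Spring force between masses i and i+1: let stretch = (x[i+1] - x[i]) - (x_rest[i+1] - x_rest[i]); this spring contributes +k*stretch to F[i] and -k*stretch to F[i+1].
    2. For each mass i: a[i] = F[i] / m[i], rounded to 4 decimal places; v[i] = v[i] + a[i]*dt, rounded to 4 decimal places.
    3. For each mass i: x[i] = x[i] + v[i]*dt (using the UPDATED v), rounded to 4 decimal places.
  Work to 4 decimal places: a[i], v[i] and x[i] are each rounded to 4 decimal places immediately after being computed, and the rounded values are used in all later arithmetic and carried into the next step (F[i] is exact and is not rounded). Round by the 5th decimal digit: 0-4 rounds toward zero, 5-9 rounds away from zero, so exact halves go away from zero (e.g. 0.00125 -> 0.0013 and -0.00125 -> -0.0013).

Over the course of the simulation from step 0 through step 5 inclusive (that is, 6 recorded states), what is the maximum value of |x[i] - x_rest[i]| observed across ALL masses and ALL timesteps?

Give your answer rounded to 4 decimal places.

Step 0: x=[5.0000 6.0000 14.0000 15.0000] v=[0.0000 0.0000 0.0000 0.0000]
Step 1: x=[4.6250 6.8750 13.1250 15.1875] v=[-1.5000 3.5000 -3.5000 0.7500]
Step 2: x=[4.0313 8.2500 11.7266 15.4961] v=[-2.3750 5.5000 -5.5938 1.2344]
Step 3: x=[3.4649 9.5323 10.3648 15.8191] v=[-2.2657 5.1290 -5.4474 1.2920]
Step 4: x=[3.1569 10.1602 9.5807 16.0512] v=[-1.2320 2.5116 -3.1365 0.9284]
Step 5: x=[3.2243 9.8403 9.6778 16.1289] v=[0.2697 -1.2798 0.3885 0.3108]
Max displacement = 2.4193

Answer: 2.4193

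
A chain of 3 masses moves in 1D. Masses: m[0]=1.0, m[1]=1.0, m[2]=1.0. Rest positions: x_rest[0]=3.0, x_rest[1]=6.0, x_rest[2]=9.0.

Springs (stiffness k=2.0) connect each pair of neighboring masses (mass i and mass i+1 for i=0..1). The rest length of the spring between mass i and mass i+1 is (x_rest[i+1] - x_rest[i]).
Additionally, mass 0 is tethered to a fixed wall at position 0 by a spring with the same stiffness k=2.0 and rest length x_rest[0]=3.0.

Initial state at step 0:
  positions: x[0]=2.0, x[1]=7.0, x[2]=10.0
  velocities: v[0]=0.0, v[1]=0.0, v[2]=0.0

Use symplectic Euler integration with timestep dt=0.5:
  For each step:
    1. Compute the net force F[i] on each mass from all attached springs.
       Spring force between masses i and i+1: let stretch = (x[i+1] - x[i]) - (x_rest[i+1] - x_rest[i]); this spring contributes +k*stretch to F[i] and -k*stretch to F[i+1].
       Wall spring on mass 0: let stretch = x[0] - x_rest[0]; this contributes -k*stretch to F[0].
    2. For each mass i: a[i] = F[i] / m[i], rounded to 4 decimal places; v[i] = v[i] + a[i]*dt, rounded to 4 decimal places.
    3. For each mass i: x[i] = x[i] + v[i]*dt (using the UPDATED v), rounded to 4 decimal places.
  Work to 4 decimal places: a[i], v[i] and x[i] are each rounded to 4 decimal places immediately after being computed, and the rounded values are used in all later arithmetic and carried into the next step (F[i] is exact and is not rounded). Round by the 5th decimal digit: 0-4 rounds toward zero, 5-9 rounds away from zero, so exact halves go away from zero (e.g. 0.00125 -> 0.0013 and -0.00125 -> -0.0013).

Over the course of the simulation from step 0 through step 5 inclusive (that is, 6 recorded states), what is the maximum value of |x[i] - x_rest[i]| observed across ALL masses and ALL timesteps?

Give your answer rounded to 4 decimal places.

Answer: 1.5000

Derivation:
Step 0: x=[2.0000 7.0000 10.0000] v=[0.0000 0.0000 0.0000]
Step 1: x=[3.5000 6.0000 10.0000] v=[3.0000 -2.0000 0.0000]
Step 2: x=[4.5000 5.7500 9.5000] v=[2.0000 -0.5000 -1.0000]
Step 3: x=[3.8750 6.7500 8.6250] v=[-1.2500 2.0000 -1.7500]
Step 4: x=[2.7500 7.2500 8.3125] v=[-2.2500 1.0000 -0.6250]
Step 5: x=[2.5000 6.0313 8.9688] v=[-0.5000 -2.4375 1.3125]
Max displacement = 1.5000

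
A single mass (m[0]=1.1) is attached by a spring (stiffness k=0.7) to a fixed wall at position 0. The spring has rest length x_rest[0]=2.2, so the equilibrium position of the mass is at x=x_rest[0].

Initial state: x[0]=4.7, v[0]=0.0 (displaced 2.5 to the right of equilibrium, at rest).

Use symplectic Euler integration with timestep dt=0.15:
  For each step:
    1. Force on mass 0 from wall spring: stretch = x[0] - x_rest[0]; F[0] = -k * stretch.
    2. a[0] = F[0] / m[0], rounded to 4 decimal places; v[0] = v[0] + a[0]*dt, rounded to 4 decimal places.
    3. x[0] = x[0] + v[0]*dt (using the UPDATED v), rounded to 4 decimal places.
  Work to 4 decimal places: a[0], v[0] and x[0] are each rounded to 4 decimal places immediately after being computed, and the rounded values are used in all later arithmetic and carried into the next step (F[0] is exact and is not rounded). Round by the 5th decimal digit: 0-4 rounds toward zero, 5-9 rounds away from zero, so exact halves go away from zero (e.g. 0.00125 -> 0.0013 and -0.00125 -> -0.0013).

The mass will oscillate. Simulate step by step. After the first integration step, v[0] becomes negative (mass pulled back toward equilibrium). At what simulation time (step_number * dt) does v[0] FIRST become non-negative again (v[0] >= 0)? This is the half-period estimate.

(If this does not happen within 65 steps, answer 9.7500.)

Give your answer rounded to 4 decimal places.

Step 0: x=[4.7000] v=[0.0000]
Step 1: x=[4.6642] v=[-0.2386]
Step 2: x=[4.5931] v=[-0.4738]
Step 3: x=[4.4878] v=[-0.7022]
Step 4: x=[4.3497] v=[-0.9206]
Step 5: x=[4.1808] v=[-1.1258]
Step 6: x=[3.9836] v=[-1.3149]
Step 7: x=[3.7608] v=[-1.4852]
Step 8: x=[3.5157] v=[-1.6342]
Step 9: x=[3.2517] v=[-1.7598]
Step 10: x=[2.9727] v=[-1.8602]
Step 11: x=[2.6826] v=[-1.9340]
Step 12: x=[2.3856] v=[-1.9801]
Step 13: x=[2.0859] v=[-1.9978]
Step 14: x=[1.7879] v=[-1.9869]
Step 15: x=[1.4958] v=[-1.9476]
Step 16: x=[1.2137] v=[-1.8804]
Step 17: x=[0.9458] v=[-1.7863]
Step 18: x=[0.6958] v=[-1.6666]
Step 19: x=[0.4674] v=[-1.5230]
Step 20: x=[0.2638] v=[-1.3576]
Step 21: x=[0.0879] v=[-1.1728]
Step 22: x=[-0.0578] v=[-0.9712]
Step 23: x=[-0.1712] v=[-0.7557]
Step 24: x=[-0.2506] v=[-0.5294]
Step 25: x=[-0.2949] v=[-0.2955]
Step 26: x=[-0.3035] v=[-0.0573]
Step 27: x=[-0.2762] v=[0.1817]
First v>=0 after going negative at step 27, time=4.0500

Answer: 4.0500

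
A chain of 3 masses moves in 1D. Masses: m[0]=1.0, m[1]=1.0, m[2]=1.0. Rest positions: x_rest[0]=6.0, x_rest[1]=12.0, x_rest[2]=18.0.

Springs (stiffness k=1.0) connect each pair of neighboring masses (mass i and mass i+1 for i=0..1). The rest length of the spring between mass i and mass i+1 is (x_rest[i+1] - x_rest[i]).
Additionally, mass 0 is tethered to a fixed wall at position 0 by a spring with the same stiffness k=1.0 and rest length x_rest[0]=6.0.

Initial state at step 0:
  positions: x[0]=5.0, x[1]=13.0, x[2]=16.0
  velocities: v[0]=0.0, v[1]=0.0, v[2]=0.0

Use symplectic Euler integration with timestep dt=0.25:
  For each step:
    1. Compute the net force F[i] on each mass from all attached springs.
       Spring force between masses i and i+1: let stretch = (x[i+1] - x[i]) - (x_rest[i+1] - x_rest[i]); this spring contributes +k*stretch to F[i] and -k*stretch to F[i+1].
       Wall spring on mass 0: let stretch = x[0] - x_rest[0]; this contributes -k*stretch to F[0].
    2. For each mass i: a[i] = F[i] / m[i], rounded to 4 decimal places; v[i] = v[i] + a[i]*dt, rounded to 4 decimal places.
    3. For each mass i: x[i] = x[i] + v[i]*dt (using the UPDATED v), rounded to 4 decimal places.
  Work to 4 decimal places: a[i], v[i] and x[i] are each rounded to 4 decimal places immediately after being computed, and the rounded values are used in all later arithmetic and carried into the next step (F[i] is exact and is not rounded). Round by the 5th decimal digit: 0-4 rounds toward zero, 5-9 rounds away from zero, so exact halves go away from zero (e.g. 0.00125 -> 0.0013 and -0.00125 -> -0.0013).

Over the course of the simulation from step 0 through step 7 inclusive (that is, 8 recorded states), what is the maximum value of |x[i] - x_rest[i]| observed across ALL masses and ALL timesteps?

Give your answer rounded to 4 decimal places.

Answer: 2.1261

Derivation:
Step 0: x=[5.0000 13.0000 16.0000] v=[0.0000 0.0000 0.0000]
Step 1: x=[5.1875 12.6875 16.1875] v=[0.7500 -1.2500 0.7500]
Step 2: x=[5.5195 12.1250 16.5313] v=[1.3281 -2.2500 1.3750]
Step 3: x=[5.9194 11.4251 16.9747] v=[1.5996 -2.7998 1.7734]
Step 4: x=[6.2935 10.7279 17.4462] v=[1.4962 -2.7888 1.8860]
Step 5: x=[6.5514 10.1735 17.8728] v=[1.0314 -2.2178 1.7064]
Step 6: x=[6.6262 9.8739 18.1932] v=[0.2991 -1.1985 1.2816]
Step 7: x=[6.4898 9.8913 18.3687] v=[-0.5455 0.0694 0.7018]
Max displacement = 2.1261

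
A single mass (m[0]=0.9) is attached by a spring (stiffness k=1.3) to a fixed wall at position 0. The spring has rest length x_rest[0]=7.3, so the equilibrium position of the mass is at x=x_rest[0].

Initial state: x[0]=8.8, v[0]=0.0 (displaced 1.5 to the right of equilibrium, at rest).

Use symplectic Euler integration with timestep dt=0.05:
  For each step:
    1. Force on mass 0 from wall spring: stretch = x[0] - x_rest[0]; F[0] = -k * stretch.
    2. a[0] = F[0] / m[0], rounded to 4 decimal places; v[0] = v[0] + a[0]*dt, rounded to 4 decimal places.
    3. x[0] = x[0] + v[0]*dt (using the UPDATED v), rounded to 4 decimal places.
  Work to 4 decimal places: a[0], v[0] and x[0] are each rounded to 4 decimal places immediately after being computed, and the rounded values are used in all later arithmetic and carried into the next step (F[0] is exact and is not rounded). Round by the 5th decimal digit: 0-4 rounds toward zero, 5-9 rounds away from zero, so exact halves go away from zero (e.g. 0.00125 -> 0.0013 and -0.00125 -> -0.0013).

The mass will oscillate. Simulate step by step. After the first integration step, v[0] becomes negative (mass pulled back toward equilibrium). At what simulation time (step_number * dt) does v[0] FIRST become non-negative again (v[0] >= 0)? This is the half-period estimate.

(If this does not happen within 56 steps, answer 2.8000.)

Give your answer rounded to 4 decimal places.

Answer: 2.6500

Derivation:
Step 0: x=[8.8000] v=[0.0000]
Step 1: x=[8.7946] v=[-0.1083]
Step 2: x=[8.7838] v=[-0.2162]
Step 3: x=[8.7676] v=[-0.3234]
Step 4: x=[8.7461] v=[-0.4294]
Step 5: x=[8.7194] v=[-0.5338]
Step 6: x=[8.6876] v=[-0.6363]
Step 7: x=[8.6508] v=[-0.7365]
Step 8: x=[8.6091] v=[-0.8341]
Step 9: x=[8.5627] v=[-0.9286]
Step 10: x=[8.5117] v=[-1.0198]
Step 11: x=[8.4563] v=[-1.1073]
Step 12: x=[8.3968] v=[-1.1908]
Step 13: x=[8.3333] v=[-1.2700]
Step 14: x=[8.2661] v=[-1.3446]
Step 15: x=[8.1954] v=[-1.4144]
Step 16: x=[8.1214] v=[-1.4791]
Step 17: x=[8.0445] v=[-1.5384]
Step 18: x=[7.9649] v=[-1.5922]
Step 19: x=[7.8829] v=[-1.6402]
Step 20: x=[7.7988] v=[-1.6823]
Step 21: x=[7.7129] v=[-1.7183]
Step 22: x=[7.6255] v=[-1.7481]
Step 23: x=[7.5369] v=[-1.7716]
Step 24: x=[7.4475] v=[-1.7887]
Step 25: x=[7.3575] v=[-1.7994]
Step 26: x=[7.2673] v=[-1.8036]
Step 27: x=[7.1772] v=[-1.8012]
Step 28: x=[7.0876] v=[-1.7923]
Step 29: x=[6.9988] v=[-1.7770]
Step 30: x=[6.9110] v=[-1.7552]
Step 31: x=[6.8246] v=[-1.7271]
Step 32: x=[6.7400] v=[-1.6928]
Step 33: x=[6.6574] v=[-1.6524]
Step 34: x=[6.5771] v=[-1.6060]
Step 35: x=[6.4994] v=[-1.5538]
Step 36: x=[6.4246] v=[-1.4960]
Step 37: x=[6.3530] v=[-1.4328]
Step 38: x=[6.2848] v=[-1.3644]
Step 39: x=[6.2202] v=[-1.2911]
Step 40: x=[6.1595] v=[-1.2131]
Step 41: x=[6.1030] v=[-1.1307]
Step 42: x=[6.0508] v=[-1.0443]
Step 43: x=[6.0031] v=[-0.9541]
Step 44: x=[5.9601] v=[-0.8604]
Step 45: x=[5.9219] v=[-0.7636]
Step 46: x=[5.8887] v=[-0.6641]
Step 47: x=[5.8606] v=[-0.5622]
Step 48: x=[5.8377] v=[-0.4582]
Step 49: x=[5.8201] v=[-0.3526]
Step 50: x=[5.8078] v=[-0.2457]
Step 51: x=[5.8009] v=[-0.1379]
Step 52: x=[5.7994] v=[-0.0296]
Step 53: x=[5.8033] v=[0.0788]
First v>=0 after going negative at step 53, time=2.6500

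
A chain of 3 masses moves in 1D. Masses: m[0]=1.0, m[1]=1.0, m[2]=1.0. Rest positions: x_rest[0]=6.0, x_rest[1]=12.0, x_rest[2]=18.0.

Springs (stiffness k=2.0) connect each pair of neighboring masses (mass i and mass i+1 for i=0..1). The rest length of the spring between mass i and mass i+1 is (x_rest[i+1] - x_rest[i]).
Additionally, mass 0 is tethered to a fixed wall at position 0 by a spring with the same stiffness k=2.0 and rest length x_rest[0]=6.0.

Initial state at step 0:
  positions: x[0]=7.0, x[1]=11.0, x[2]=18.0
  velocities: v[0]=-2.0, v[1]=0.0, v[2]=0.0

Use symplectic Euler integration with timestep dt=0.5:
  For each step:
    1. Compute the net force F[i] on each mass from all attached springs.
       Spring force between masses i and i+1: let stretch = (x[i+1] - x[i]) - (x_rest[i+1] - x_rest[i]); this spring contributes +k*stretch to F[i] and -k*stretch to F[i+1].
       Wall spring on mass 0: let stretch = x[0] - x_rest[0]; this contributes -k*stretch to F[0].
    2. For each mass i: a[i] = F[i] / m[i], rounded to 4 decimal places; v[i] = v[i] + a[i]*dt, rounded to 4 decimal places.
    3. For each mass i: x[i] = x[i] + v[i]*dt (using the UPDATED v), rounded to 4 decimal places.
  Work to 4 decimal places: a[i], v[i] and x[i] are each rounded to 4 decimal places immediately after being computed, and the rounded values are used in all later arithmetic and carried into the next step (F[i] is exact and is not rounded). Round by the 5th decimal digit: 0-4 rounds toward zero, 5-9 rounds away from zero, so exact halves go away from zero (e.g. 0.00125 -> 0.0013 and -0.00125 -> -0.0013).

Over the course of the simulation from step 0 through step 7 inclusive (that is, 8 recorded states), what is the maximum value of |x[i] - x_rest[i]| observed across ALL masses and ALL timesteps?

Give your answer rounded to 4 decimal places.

Answer: 2.2500

Derivation:
Step 0: x=[7.0000 11.0000 18.0000] v=[-2.0000 0.0000 0.0000]
Step 1: x=[4.5000 12.5000 17.5000] v=[-5.0000 3.0000 -1.0000]
Step 2: x=[3.7500 12.5000 17.5000] v=[-1.5000 0.0000 0.0000]
Step 3: x=[5.5000 10.6250 18.0000] v=[3.5000 -3.7500 1.0000]
Step 4: x=[7.0625 9.8750 17.8125] v=[3.1250 -1.5000 -0.3750]
Step 5: x=[6.5000 11.6875 16.6563] v=[-1.1250 3.6250 -2.3125]
Step 6: x=[5.2813 13.3907 16.0157] v=[-2.4375 3.4063 -1.2813]
Step 7: x=[5.4766 12.3517 17.0626] v=[0.3906 -2.0781 2.0937]
Max displacement = 2.2500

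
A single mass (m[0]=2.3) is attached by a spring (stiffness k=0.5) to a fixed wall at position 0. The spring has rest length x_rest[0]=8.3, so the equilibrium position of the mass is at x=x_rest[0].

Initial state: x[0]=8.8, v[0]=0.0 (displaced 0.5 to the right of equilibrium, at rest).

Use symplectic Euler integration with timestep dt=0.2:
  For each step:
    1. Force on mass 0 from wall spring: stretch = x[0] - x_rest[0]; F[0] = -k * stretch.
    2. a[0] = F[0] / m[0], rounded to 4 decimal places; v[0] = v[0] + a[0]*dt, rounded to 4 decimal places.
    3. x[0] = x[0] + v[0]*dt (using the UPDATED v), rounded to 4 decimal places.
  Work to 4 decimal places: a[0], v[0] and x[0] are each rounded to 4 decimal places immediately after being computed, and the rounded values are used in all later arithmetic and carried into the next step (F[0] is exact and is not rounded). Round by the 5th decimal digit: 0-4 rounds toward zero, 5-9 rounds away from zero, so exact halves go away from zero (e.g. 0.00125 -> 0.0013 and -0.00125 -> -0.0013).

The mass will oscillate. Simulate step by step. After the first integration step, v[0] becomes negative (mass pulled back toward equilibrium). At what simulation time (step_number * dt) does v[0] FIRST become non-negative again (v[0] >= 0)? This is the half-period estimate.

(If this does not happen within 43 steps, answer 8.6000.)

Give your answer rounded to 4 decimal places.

Step 0: x=[8.8000] v=[0.0000]
Step 1: x=[8.7957] v=[-0.0217]
Step 2: x=[8.7870] v=[-0.0433]
Step 3: x=[8.7741] v=[-0.0645]
Step 4: x=[8.7571] v=[-0.0851]
Step 5: x=[8.7361] v=[-0.1050]
Step 6: x=[8.7113] v=[-0.1240]
Step 7: x=[8.6829] v=[-0.1419]
Step 8: x=[8.6512] v=[-0.1585]
Step 9: x=[8.6164] v=[-0.1738]
Step 10: x=[8.5789] v=[-0.1876]
Step 11: x=[8.5390] v=[-0.1997]
Step 12: x=[8.4970] v=[-0.2101]
Step 13: x=[8.4533] v=[-0.2187]
Step 14: x=[8.4082] v=[-0.2254]
Step 15: x=[8.3622] v=[-0.2301]
Step 16: x=[8.3156] v=[-0.2328]
Step 17: x=[8.2689] v=[-0.2335]
Step 18: x=[8.2225] v=[-0.2321]
Step 19: x=[8.1768] v=[-0.2287]
Step 20: x=[8.1321] v=[-0.2233]
Step 21: x=[8.0889] v=[-0.2160]
Step 22: x=[8.0475] v=[-0.2068]
Step 23: x=[8.0083] v=[-0.1958]
Step 24: x=[7.9717] v=[-0.1831]
Step 25: x=[7.9379] v=[-0.1688]
Step 26: x=[7.9073] v=[-0.1531]
Step 27: x=[7.8801] v=[-0.1360]
Step 28: x=[7.8566] v=[-0.1177]
Step 29: x=[7.8369] v=[-0.0984]
Step 30: x=[7.8212] v=[-0.0783]
Step 31: x=[7.8097] v=[-0.0575]
Step 32: x=[7.8025] v=[-0.0362]
Step 33: x=[7.7996] v=[-0.0146]
Step 34: x=[7.8010] v=[0.0072]
First v>=0 after going negative at step 34, time=6.8000

Answer: 6.8000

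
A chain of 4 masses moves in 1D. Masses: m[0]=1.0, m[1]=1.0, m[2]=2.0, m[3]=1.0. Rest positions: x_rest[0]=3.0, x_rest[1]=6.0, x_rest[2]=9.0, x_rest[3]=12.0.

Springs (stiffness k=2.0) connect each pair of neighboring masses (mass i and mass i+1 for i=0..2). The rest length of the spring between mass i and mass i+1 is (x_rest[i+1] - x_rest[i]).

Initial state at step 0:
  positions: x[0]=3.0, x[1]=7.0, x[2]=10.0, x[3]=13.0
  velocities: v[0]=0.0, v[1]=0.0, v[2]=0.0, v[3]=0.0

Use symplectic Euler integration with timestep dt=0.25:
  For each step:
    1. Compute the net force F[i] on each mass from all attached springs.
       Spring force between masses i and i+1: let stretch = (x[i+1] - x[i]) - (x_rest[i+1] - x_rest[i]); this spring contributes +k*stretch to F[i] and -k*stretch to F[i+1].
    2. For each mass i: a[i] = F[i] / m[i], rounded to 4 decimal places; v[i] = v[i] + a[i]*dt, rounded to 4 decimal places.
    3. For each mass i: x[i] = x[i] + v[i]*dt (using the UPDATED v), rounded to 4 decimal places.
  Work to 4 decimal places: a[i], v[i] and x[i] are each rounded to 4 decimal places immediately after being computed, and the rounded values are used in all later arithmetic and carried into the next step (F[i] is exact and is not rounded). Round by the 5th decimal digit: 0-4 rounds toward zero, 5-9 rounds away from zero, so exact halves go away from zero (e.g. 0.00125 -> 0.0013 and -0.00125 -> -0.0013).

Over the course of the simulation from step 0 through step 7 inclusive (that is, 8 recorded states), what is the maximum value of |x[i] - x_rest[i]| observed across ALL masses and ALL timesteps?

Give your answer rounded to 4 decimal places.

Step 0: x=[3.0000 7.0000 10.0000 13.0000] v=[0.0000 0.0000 0.0000 0.0000]
Step 1: x=[3.1250 6.8750 10.0000 13.0000] v=[0.5000 -0.5000 0.0000 0.0000]
Step 2: x=[3.3438 6.6719 9.9922 13.0000] v=[0.8750 -0.8125 -0.0313 0.0000]
Step 3: x=[3.6036 6.4678 9.9649 12.9990] v=[1.0391 -0.8164 -0.1094 -0.0039]
Step 4: x=[3.8464 6.3428 9.9086 12.9938] v=[0.9712 -0.5000 -0.2252 -0.0210]
Step 5: x=[4.0263 6.3515 9.8223 12.9779] v=[0.7194 0.0347 -0.3454 -0.0636]
Step 6: x=[4.1218 6.5034 9.7163 12.9426] v=[0.3820 0.6075 -0.4242 -0.1414]
Step 7: x=[4.1400 6.7592 9.6111 12.8790] v=[0.0728 1.0232 -0.4209 -0.2546]
Max displacement = 1.1400

Answer: 1.1400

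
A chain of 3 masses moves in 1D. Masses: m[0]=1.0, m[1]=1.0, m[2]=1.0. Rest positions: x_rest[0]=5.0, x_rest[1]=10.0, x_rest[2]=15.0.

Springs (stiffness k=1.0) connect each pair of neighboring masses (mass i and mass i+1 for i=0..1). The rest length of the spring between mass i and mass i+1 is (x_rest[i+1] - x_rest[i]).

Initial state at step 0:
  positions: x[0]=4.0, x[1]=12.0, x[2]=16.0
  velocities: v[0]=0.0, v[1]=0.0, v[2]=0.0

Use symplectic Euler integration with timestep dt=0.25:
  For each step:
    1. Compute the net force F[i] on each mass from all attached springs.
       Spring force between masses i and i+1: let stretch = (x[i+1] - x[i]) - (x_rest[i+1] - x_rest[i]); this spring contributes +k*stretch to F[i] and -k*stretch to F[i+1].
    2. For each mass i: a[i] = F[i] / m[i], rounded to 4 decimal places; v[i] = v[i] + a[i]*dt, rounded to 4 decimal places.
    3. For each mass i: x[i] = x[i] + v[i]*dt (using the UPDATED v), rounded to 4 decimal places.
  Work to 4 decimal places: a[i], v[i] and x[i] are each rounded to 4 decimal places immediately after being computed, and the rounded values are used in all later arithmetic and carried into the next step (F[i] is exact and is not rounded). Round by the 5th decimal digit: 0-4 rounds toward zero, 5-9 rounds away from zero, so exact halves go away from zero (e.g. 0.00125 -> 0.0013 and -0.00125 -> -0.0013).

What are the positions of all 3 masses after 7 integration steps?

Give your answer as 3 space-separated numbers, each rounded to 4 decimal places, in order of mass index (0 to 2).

Answer: 6.6504 9.3128 16.0370

Derivation:
Step 0: x=[4.0000 12.0000 16.0000] v=[0.0000 0.0000 0.0000]
Step 1: x=[4.1875 11.7500 16.0625] v=[0.7500 -1.0000 0.2500]
Step 2: x=[4.5352 11.2969 16.1680] v=[1.3906 -1.8125 0.4219]
Step 3: x=[4.9930 10.7256 16.2815] v=[1.8310 -2.2852 0.4541]
Step 4: x=[5.4966 10.1433 16.3603] v=[2.0142 -2.3294 0.3151]
Step 5: x=[5.9781 9.6591 16.3630] v=[1.9259 -1.9368 0.0109]
Step 6: x=[6.3772 9.3638 16.2592] v=[1.5962 -1.1811 -0.4151]
Step 7: x=[6.6504 9.3128 16.0370] v=[1.0929 -0.2039 -0.8890]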